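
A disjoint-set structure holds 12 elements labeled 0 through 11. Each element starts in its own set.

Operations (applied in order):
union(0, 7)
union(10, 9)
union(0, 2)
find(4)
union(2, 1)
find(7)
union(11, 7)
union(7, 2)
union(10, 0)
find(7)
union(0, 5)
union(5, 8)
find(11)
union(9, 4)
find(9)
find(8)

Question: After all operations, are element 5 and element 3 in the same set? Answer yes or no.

Answer: no

Derivation:
Step 1: union(0, 7) -> merged; set of 0 now {0, 7}
Step 2: union(10, 9) -> merged; set of 10 now {9, 10}
Step 3: union(0, 2) -> merged; set of 0 now {0, 2, 7}
Step 4: find(4) -> no change; set of 4 is {4}
Step 5: union(2, 1) -> merged; set of 2 now {0, 1, 2, 7}
Step 6: find(7) -> no change; set of 7 is {0, 1, 2, 7}
Step 7: union(11, 7) -> merged; set of 11 now {0, 1, 2, 7, 11}
Step 8: union(7, 2) -> already same set; set of 7 now {0, 1, 2, 7, 11}
Step 9: union(10, 0) -> merged; set of 10 now {0, 1, 2, 7, 9, 10, 11}
Step 10: find(7) -> no change; set of 7 is {0, 1, 2, 7, 9, 10, 11}
Step 11: union(0, 5) -> merged; set of 0 now {0, 1, 2, 5, 7, 9, 10, 11}
Step 12: union(5, 8) -> merged; set of 5 now {0, 1, 2, 5, 7, 8, 9, 10, 11}
Step 13: find(11) -> no change; set of 11 is {0, 1, 2, 5, 7, 8, 9, 10, 11}
Step 14: union(9, 4) -> merged; set of 9 now {0, 1, 2, 4, 5, 7, 8, 9, 10, 11}
Step 15: find(9) -> no change; set of 9 is {0, 1, 2, 4, 5, 7, 8, 9, 10, 11}
Step 16: find(8) -> no change; set of 8 is {0, 1, 2, 4, 5, 7, 8, 9, 10, 11}
Set of 5: {0, 1, 2, 4, 5, 7, 8, 9, 10, 11}; 3 is not a member.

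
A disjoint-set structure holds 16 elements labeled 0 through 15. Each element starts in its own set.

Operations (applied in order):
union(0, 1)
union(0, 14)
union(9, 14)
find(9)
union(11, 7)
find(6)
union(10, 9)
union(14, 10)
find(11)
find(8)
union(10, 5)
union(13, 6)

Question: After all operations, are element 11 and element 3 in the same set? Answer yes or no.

Answer: no

Derivation:
Step 1: union(0, 1) -> merged; set of 0 now {0, 1}
Step 2: union(0, 14) -> merged; set of 0 now {0, 1, 14}
Step 3: union(9, 14) -> merged; set of 9 now {0, 1, 9, 14}
Step 4: find(9) -> no change; set of 9 is {0, 1, 9, 14}
Step 5: union(11, 7) -> merged; set of 11 now {7, 11}
Step 6: find(6) -> no change; set of 6 is {6}
Step 7: union(10, 9) -> merged; set of 10 now {0, 1, 9, 10, 14}
Step 8: union(14, 10) -> already same set; set of 14 now {0, 1, 9, 10, 14}
Step 9: find(11) -> no change; set of 11 is {7, 11}
Step 10: find(8) -> no change; set of 8 is {8}
Step 11: union(10, 5) -> merged; set of 10 now {0, 1, 5, 9, 10, 14}
Step 12: union(13, 6) -> merged; set of 13 now {6, 13}
Set of 11: {7, 11}; 3 is not a member.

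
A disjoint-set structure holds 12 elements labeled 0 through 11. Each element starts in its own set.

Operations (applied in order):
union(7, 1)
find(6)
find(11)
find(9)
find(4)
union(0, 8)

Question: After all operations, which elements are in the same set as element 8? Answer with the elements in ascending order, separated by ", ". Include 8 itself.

Answer: 0, 8

Derivation:
Step 1: union(7, 1) -> merged; set of 7 now {1, 7}
Step 2: find(6) -> no change; set of 6 is {6}
Step 3: find(11) -> no change; set of 11 is {11}
Step 4: find(9) -> no change; set of 9 is {9}
Step 5: find(4) -> no change; set of 4 is {4}
Step 6: union(0, 8) -> merged; set of 0 now {0, 8}
Component of 8: {0, 8}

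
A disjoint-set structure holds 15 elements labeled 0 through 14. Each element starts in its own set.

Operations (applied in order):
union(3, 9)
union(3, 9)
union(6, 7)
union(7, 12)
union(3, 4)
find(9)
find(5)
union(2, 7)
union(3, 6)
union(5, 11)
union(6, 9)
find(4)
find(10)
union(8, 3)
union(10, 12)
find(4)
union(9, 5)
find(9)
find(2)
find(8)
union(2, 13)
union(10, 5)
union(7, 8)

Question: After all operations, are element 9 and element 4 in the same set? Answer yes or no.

Step 1: union(3, 9) -> merged; set of 3 now {3, 9}
Step 2: union(3, 9) -> already same set; set of 3 now {3, 9}
Step 3: union(6, 7) -> merged; set of 6 now {6, 7}
Step 4: union(7, 12) -> merged; set of 7 now {6, 7, 12}
Step 5: union(3, 4) -> merged; set of 3 now {3, 4, 9}
Step 6: find(9) -> no change; set of 9 is {3, 4, 9}
Step 7: find(5) -> no change; set of 5 is {5}
Step 8: union(2, 7) -> merged; set of 2 now {2, 6, 7, 12}
Step 9: union(3, 6) -> merged; set of 3 now {2, 3, 4, 6, 7, 9, 12}
Step 10: union(5, 11) -> merged; set of 5 now {5, 11}
Step 11: union(6, 9) -> already same set; set of 6 now {2, 3, 4, 6, 7, 9, 12}
Step 12: find(4) -> no change; set of 4 is {2, 3, 4, 6, 7, 9, 12}
Step 13: find(10) -> no change; set of 10 is {10}
Step 14: union(8, 3) -> merged; set of 8 now {2, 3, 4, 6, 7, 8, 9, 12}
Step 15: union(10, 12) -> merged; set of 10 now {2, 3, 4, 6, 7, 8, 9, 10, 12}
Step 16: find(4) -> no change; set of 4 is {2, 3, 4, 6, 7, 8, 9, 10, 12}
Step 17: union(9, 5) -> merged; set of 9 now {2, 3, 4, 5, 6, 7, 8, 9, 10, 11, 12}
Step 18: find(9) -> no change; set of 9 is {2, 3, 4, 5, 6, 7, 8, 9, 10, 11, 12}
Step 19: find(2) -> no change; set of 2 is {2, 3, 4, 5, 6, 7, 8, 9, 10, 11, 12}
Step 20: find(8) -> no change; set of 8 is {2, 3, 4, 5, 6, 7, 8, 9, 10, 11, 12}
Step 21: union(2, 13) -> merged; set of 2 now {2, 3, 4, 5, 6, 7, 8, 9, 10, 11, 12, 13}
Step 22: union(10, 5) -> already same set; set of 10 now {2, 3, 4, 5, 6, 7, 8, 9, 10, 11, 12, 13}
Step 23: union(7, 8) -> already same set; set of 7 now {2, 3, 4, 5, 6, 7, 8, 9, 10, 11, 12, 13}
Set of 9: {2, 3, 4, 5, 6, 7, 8, 9, 10, 11, 12, 13}; 4 is a member.

Answer: yes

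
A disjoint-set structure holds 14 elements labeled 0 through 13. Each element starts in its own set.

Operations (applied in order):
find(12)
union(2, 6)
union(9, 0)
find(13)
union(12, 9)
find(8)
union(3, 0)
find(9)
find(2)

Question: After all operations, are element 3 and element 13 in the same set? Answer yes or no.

Answer: no

Derivation:
Step 1: find(12) -> no change; set of 12 is {12}
Step 2: union(2, 6) -> merged; set of 2 now {2, 6}
Step 3: union(9, 0) -> merged; set of 9 now {0, 9}
Step 4: find(13) -> no change; set of 13 is {13}
Step 5: union(12, 9) -> merged; set of 12 now {0, 9, 12}
Step 6: find(8) -> no change; set of 8 is {8}
Step 7: union(3, 0) -> merged; set of 3 now {0, 3, 9, 12}
Step 8: find(9) -> no change; set of 9 is {0, 3, 9, 12}
Step 9: find(2) -> no change; set of 2 is {2, 6}
Set of 3: {0, 3, 9, 12}; 13 is not a member.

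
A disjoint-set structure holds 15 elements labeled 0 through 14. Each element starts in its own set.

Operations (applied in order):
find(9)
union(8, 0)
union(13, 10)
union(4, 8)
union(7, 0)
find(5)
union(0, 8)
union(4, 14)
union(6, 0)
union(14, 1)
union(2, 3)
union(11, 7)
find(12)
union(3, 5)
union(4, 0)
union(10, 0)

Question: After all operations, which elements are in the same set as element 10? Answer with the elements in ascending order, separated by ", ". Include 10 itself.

Step 1: find(9) -> no change; set of 9 is {9}
Step 2: union(8, 0) -> merged; set of 8 now {0, 8}
Step 3: union(13, 10) -> merged; set of 13 now {10, 13}
Step 4: union(4, 8) -> merged; set of 4 now {0, 4, 8}
Step 5: union(7, 0) -> merged; set of 7 now {0, 4, 7, 8}
Step 6: find(5) -> no change; set of 5 is {5}
Step 7: union(0, 8) -> already same set; set of 0 now {0, 4, 7, 8}
Step 8: union(4, 14) -> merged; set of 4 now {0, 4, 7, 8, 14}
Step 9: union(6, 0) -> merged; set of 6 now {0, 4, 6, 7, 8, 14}
Step 10: union(14, 1) -> merged; set of 14 now {0, 1, 4, 6, 7, 8, 14}
Step 11: union(2, 3) -> merged; set of 2 now {2, 3}
Step 12: union(11, 7) -> merged; set of 11 now {0, 1, 4, 6, 7, 8, 11, 14}
Step 13: find(12) -> no change; set of 12 is {12}
Step 14: union(3, 5) -> merged; set of 3 now {2, 3, 5}
Step 15: union(4, 0) -> already same set; set of 4 now {0, 1, 4, 6, 7, 8, 11, 14}
Step 16: union(10, 0) -> merged; set of 10 now {0, 1, 4, 6, 7, 8, 10, 11, 13, 14}
Component of 10: {0, 1, 4, 6, 7, 8, 10, 11, 13, 14}

Answer: 0, 1, 4, 6, 7, 8, 10, 11, 13, 14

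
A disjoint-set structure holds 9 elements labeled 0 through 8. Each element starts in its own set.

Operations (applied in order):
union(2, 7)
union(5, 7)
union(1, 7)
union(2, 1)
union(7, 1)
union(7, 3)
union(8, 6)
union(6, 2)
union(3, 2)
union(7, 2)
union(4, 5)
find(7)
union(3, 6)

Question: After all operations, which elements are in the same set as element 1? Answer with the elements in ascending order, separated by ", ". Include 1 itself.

Step 1: union(2, 7) -> merged; set of 2 now {2, 7}
Step 2: union(5, 7) -> merged; set of 5 now {2, 5, 7}
Step 3: union(1, 7) -> merged; set of 1 now {1, 2, 5, 7}
Step 4: union(2, 1) -> already same set; set of 2 now {1, 2, 5, 7}
Step 5: union(7, 1) -> already same set; set of 7 now {1, 2, 5, 7}
Step 6: union(7, 3) -> merged; set of 7 now {1, 2, 3, 5, 7}
Step 7: union(8, 6) -> merged; set of 8 now {6, 8}
Step 8: union(6, 2) -> merged; set of 6 now {1, 2, 3, 5, 6, 7, 8}
Step 9: union(3, 2) -> already same set; set of 3 now {1, 2, 3, 5, 6, 7, 8}
Step 10: union(7, 2) -> already same set; set of 7 now {1, 2, 3, 5, 6, 7, 8}
Step 11: union(4, 5) -> merged; set of 4 now {1, 2, 3, 4, 5, 6, 7, 8}
Step 12: find(7) -> no change; set of 7 is {1, 2, 3, 4, 5, 6, 7, 8}
Step 13: union(3, 6) -> already same set; set of 3 now {1, 2, 3, 4, 5, 6, 7, 8}
Component of 1: {1, 2, 3, 4, 5, 6, 7, 8}

Answer: 1, 2, 3, 4, 5, 6, 7, 8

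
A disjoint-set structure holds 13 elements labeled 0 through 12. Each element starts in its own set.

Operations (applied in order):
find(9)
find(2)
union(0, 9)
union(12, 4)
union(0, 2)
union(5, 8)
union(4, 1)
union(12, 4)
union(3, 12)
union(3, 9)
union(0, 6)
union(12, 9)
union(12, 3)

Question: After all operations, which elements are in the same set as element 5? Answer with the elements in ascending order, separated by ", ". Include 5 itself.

Answer: 5, 8

Derivation:
Step 1: find(9) -> no change; set of 9 is {9}
Step 2: find(2) -> no change; set of 2 is {2}
Step 3: union(0, 9) -> merged; set of 0 now {0, 9}
Step 4: union(12, 4) -> merged; set of 12 now {4, 12}
Step 5: union(0, 2) -> merged; set of 0 now {0, 2, 9}
Step 6: union(5, 8) -> merged; set of 5 now {5, 8}
Step 7: union(4, 1) -> merged; set of 4 now {1, 4, 12}
Step 8: union(12, 4) -> already same set; set of 12 now {1, 4, 12}
Step 9: union(3, 12) -> merged; set of 3 now {1, 3, 4, 12}
Step 10: union(3, 9) -> merged; set of 3 now {0, 1, 2, 3, 4, 9, 12}
Step 11: union(0, 6) -> merged; set of 0 now {0, 1, 2, 3, 4, 6, 9, 12}
Step 12: union(12, 9) -> already same set; set of 12 now {0, 1, 2, 3, 4, 6, 9, 12}
Step 13: union(12, 3) -> already same set; set of 12 now {0, 1, 2, 3, 4, 6, 9, 12}
Component of 5: {5, 8}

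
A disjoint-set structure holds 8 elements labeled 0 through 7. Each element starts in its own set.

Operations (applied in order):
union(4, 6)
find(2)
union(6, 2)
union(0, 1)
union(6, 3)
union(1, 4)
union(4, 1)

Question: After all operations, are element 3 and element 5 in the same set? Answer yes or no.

Step 1: union(4, 6) -> merged; set of 4 now {4, 6}
Step 2: find(2) -> no change; set of 2 is {2}
Step 3: union(6, 2) -> merged; set of 6 now {2, 4, 6}
Step 4: union(0, 1) -> merged; set of 0 now {0, 1}
Step 5: union(6, 3) -> merged; set of 6 now {2, 3, 4, 6}
Step 6: union(1, 4) -> merged; set of 1 now {0, 1, 2, 3, 4, 6}
Step 7: union(4, 1) -> already same set; set of 4 now {0, 1, 2, 3, 4, 6}
Set of 3: {0, 1, 2, 3, 4, 6}; 5 is not a member.

Answer: no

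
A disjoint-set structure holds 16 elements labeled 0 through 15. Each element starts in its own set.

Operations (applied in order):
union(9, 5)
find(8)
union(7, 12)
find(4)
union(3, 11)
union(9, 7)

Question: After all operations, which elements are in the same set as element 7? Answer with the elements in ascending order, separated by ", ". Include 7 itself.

Step 1: union(9, 5) -> merged; set of 9 now {5, 9}
Step 2: find(8) -> no change; set of 8 is {8}
Step 3: union(7, 12) -> merged; set of 7 now {7, 12}
Step 4: find(4) -> no change; set of 4 is {4}
Step 5: union(3, 11) -> merged; set of 3 now {3, 11}
Step 6: union(9, 7) -> merged; set of 9 now {5, 7, 9, 12}
Component of 7: {5, 7, 9, 12}

Answer: 5, 7, 9, 12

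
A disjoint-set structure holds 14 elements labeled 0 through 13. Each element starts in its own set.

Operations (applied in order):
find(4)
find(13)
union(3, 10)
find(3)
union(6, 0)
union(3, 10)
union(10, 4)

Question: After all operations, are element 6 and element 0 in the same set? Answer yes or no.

Step 1: find(4) -> no change; set of 4 is {4}
Step 2: find(13) -> no change; set of 13 is {13}
Step 3: union(3, 10) -> merged; set of 3 now {3, 10}
Step 4: find(3) -> no change; set of 3 is {3, 10}
Step 5: union(6, 0) -> merged; set of 6 now {0, 6}
Step 6: union(3, 10) -> already same set; set of 3 now {3, 10}
Step 7: union(10, 4) -> merged; set of 10 now {3, 4, 10}
Set of 6: {0, 6}; 0 is a member.

Answer: yes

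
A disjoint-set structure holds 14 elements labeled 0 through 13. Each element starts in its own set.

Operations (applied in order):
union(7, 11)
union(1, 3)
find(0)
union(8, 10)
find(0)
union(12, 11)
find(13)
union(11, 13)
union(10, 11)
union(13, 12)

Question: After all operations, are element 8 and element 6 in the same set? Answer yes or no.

Answer: no

Derivation:
Step 1: union(7, 11) -> merged; set of 7 now {7, 11}
Step 2: union(1, 3) -> merged; set of 1 now {1, 3}
Step 3: find(0) -> no change; set of 0 is {0}
Step 4: union(8, 10) -> merged; set of 8 now {8, 10}
Step 5: find(0) -> no change; set of 0 is {0}
Step 6: union(12, 11) -> merged; set of 12 now {7, 11, 12}
Step 7: find(13) -> no change; set of 13 is {13}
Step 8: union(11, 13) -> merged; set of 11 now {7, 11, 12, 13}
Step 9: union(10, 11) -> merged; set of 10 now {7, 8, 10, 11, 12, 13}
Step 10: union(13, 12) -> already same set; set of 13 now {7, 8, 10, 11, 12, 13}
Set of 8: {7, 8, 10, 11, 12, 13}; 6 is not a member.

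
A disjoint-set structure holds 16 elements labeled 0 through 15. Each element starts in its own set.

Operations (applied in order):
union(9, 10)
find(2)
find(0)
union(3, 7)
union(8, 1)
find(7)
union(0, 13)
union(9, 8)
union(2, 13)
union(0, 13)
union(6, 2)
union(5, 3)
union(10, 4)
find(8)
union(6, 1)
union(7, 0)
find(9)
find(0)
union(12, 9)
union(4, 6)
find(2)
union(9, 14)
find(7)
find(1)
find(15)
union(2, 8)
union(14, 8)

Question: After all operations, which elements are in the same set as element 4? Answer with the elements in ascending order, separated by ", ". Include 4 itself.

Answer: 0, 1, 2, 3, 4, 5, 6, 7, 8, 9, 10, 12, 13, 14

Derivation:
Step 1: union(9, 10) -> merged; set of 9 now {9, 10}
Step 2: find(2) -> no change; set of 2 is {2}
Step 3: find(0) -> no change; set of 0 is {0}
Step 4: union(3, 7) -> merged; set of 3 now {3, 7}
Step 5: union(8, 1) -> merged; set of 8 now {1, 8}
Step 6: find(7) -> no change; set of 7 is {3, 7}
Step 7: union(0, 13) -> merged; set of 0 now {0, 13}
Step 8: union(9, 8) -> merged; set of 9 now {1, 8, 9, 10}
Step 9: union(2, 13) -> merged; set of 2 now {0, 2, 13}
Step 10: union(0, 13) -> already same set; set of 0 now {0, 2, 13}
Step 11: union(6, 2) -> merged; set of 6 now {0, 2, 6, 13}
Step 12: union(5, 3) -> merged; set of 5 now {3, 5, 7}
Step 13: union(10, 4) -> merged; set of 10 now {1, 4, 8, 9, 10}
Step 14: find(8) -> no change; set of 8 is {1, 4, 8, 9, 10}
Step 15: union(6, 1) -> merged; set of 6 now {0, 1, 2, 4, 6, 8, 9, 10, 13}
Step 16: union(7, 0) -> merged; set of 7 now {0, 1, 2, 3, 4, 5, 6, 7, 8, 9, 10, 13}
Step 17: find(9) -> no change; set of 9 is {0, 1, 2, 3, 4, 5, 6, 7, 8, 9, 10, 13}
Step 18: find(0) -> no change; set of 0 is {0, 1, 2, 3, 4, 5, 6, 7, 8, 9, 10, 13}
Step 19: union(12, 9) -> merged; set of 12 now {0, 1, 2, 3, 4, 5, 6, 7, 8, 9, 10, 12, 13}
Step 20: union(4, 6) -> already same set; set of 4 now {0, 1, 2, 3, 4, 5, 6, 7, 8, 9, 10, 12, 13}
Step 21: find(2) -> no change; set of 2 is {0, 1, 2, 3, 4, 5, 6, 7, 8, 9, 10, 12, 13}
Step 22: union(9, 14) -> merged; set of 9 now {0, 1, 2, 3, 4, 5, 6, 7, 8, 9, 10, 12, 13, 14}
Step 23: find(7) -> no change; set of 7 is {0, 1, 2, 3, 4, 5, 6, 7, 8, 9, 10, 12, 13, 14}
Step 24: find(1) -> no change; set of 1 is {0, 1, 2, 3, 4, 5, 6, 7, 8, 9, 10, 12, 13, 14}
Step 25: find(15) -> no change; set of 15 is {15}
Step 26: union(2, 8) -> already same set; set of 2 now {0, 1, 2, 3, 4, 5, 6, 7, 8, 9, 10, 12, 13, 14}
Step 27: union(14, 8) -> already same set; set of 14 now {0, 1, 2, 3, 4, 5, 6, 7, 8, 9, 10, 12, 13, 14}
Component of 4: {0, 1, 2, 3, 4, 5, 6, 7, 8, 9, 10, 12, 13, 14}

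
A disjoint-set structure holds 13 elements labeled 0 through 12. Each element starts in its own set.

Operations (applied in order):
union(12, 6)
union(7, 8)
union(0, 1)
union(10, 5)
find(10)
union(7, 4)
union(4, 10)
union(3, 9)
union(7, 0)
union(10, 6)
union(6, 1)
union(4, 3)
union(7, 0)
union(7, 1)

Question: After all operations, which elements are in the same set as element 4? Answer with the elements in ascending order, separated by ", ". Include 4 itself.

Answer: 0, 1, 3, 4, 5, 6, 7, 8, 9, 10, 12

Derivation:
Step 1: union(12, 6) -> merged; set of 12 now {6, 12}
Step 2: union(7, 8) -> merged; set of 7 now {7, 8}
Step 3: union(0, 1) -> merged; set of 0 now {0, 1}
Step 4: union(10, 5) -> merged; set of 10 now {5, 10}
Step 5: find(10) -> no change; set of 10 is {5, 10}
Step 6: union(7, 4) -> merged; set of 7 now {4, 7, 8}
Step 7: union(4, 10) -> merged; set of 4 now {4, 5, 7, 8, 10}
Step 8: union(3, 9) -> merged; set of 3 now {3, 9}
Step 9: union(7, 0) -> merged; set of 7 now {0, 1, 4, 5, 7, 8, 10}
Step 10: union(10, 6) -> merged; set of 10 now {0, 1, 4, 5, 6, 7, 8, 10, 12}
Step 11: union(6, 1) -> already same set; set of 6 now {0, 1, 4, 5, 6, 7, 8, 10, 12}
Step 12: union(4, 3) -> merged; set of 4 now {0, 1, 3, 4, 5, 6, 7, 8, 9, 10, 12}
Step 13: union(7, 0) -> already same set; set of 7 now {0, 1, 3, 4, 5, 6, 7, 8, 9, 10, 12}
Step 14: union(7, 1) -> already same set; set of 7 now {0, 1, 3, 4, 5, 6, 7, 8, 9, 10, 12}
Component of 4: {0, 1, 3, 4, 5, 6, 7, 8, 9, 10, 12}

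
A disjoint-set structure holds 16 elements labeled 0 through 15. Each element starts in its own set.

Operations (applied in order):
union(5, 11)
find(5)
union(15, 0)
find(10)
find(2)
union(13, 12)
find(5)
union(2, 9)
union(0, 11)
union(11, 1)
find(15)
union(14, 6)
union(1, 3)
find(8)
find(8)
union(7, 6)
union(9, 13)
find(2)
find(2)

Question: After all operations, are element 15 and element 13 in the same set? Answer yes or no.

Answer: no

Derivation:
Step 1: union(5, 11) -> merged; set of 5 now {5, 11}
Step 2: find(5) -> no change; set of 5 is {5, 11}
Step 3: union(15, 0) -> merged; set of 15 now {0, 15}
Step 4: find(10) -> no change; set of 10 is {10}
Step 5: find(2) -> no change; set of 2 is {2}
Step 6: union(13, 12) -> merged; set of 13 now {12, 13}
Step 7: find(5) -> no change; set of 5 is {5, 11}
Step 8: union(2, 9) -> merged; set of 2 now {2, 9}
Step 9: union(0, 11) -> merged; set of 0 now {0, 5, 11, 15}
Step 10: union(11, 1) -> merged; set of 11 now {0, 1, 5, 11, 15}
Step 11: find(15) -> no change; set of 15 is {0, 1, 5, 11, 15}
Step 12: union(14, 6) -> merged; set of 14 now {6, 14}
Step 13: union(1, 3) -> merged; set of 1 now {0, 1, 3, 5, 11, 15}
Step 14: find(8) -> no change; set of 8 is {8}
Step 15: find(8) -> no change; set of 8 is {8}
Step 16: union(7, 6) -> merged; set of 7 now {6, 7, 14}
Step 17: union(9, 13) -> merged; set of 9 now {2, 9, 12, 13}
Step 18: find(2) -> no change; set of 2 is {2, 9, 12, 13}
Step 19: find(2) -> no change; set of 2 is {2, 9, 12, 13}
Set of 15: {0, 1, 3, 5, 11, 15}; 13 is not a member.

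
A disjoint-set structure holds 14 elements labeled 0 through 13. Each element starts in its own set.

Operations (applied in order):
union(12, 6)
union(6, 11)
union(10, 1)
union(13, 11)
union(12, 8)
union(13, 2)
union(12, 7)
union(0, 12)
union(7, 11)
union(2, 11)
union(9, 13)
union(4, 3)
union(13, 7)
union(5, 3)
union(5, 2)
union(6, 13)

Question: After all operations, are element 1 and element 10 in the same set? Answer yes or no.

Step 1: union(12, 6) -> merged; set of 12 now {6, 12}
Step 2: union(6, 11) -> merged; set of 6 now {6, 11, 12}
Step 3: union(10, 1) -> merged; set of 10 now {1, 10}
Step 4: union(13, 11) -> merged; set of 13 now {6, 11, 12, 13}
Step 5: union(12, 8) -> merged; set of 12 now {6, 8, 11, 12, 13}
Step 6: union(13, 2) -> merged; set of 13 now {2, 6, 8, 11, 12, 13}
Step 7: union(12, 7) -> merged; set of 12 now {2, 6, 7, 8, 11, 12, 13}
Step 8: union(0, 12) -> merged; set of 0 now {0, 2, 6, 7, 8, 11, 12, 13}
Step 9: union(7, 11) -> already same set; set of 7 now {0, 2, 6, 7, 8, 11, 12, 13}
Step 10: union(2, 11) -> already same set; set of 2 now {0, 2, 6, 7, 8, 11, 12, 13}
Step 11: union(9, 13) -> merged; set of 9 now {0, 2, 6, 7, 8, 9, 11, 12, 13}
Step 12: union(4, 3) -> merged; set of 4 now {3, 4}
Step 13: union(13, 7) -> already same set; set of 13 now {0, 2, 6, 7, 8, 9, 11, 12, 13}
Step 14: union(5, 3) -> merged; set of 5 now {3, 4, 5}
Step 15: union(5, 2) -> merged; set of 5 now {0, 2, 3, 4, 5, 6, 7, 8, 9, 11, 12, 13}
Step 16: union(6, 13) -> already same set; set of 6 now {0, 2, 3, 4, 5, 6, 7, 8, 9, 11, 12, 13}
Set of 1: {1, 10}; 10 is a member.

Answer: yes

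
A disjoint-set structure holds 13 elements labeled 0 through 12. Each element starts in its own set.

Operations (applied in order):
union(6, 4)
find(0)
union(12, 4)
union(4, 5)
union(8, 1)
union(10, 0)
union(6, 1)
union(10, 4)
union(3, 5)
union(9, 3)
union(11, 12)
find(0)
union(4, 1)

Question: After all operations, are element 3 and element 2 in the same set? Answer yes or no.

Step 1: union(6, 4) -> merged; set of 6 now {4, 6}
Step 2: find(0) -> no change; set of 0 is {0}
Step 3: union(12, 4) -> merged; set of 12 now {4, 6, 12}
Step 4: union(4, 5) -> merged; set of 4 now {4, 5, 6, 12}
Step 5: union(8, 1) -> merged; set of 8 now {1, 8}
Step 6: union(10, 0) -> merged; set of 10 now {0, 10}
Step 7: union(6, 1) -> merged; set of 6 now {1, 4, 5, 6, 8, 12}
Step 8: union(10, 4) -> merged; set of 10 now {0, 1, 4, 5, 6, 8, 10, 12}
Step 9: union(3, 5) -> merged; set of 3 now {0, 1, 3, 4, 5, 6, 8, 10, 12}
Step 10: union(9, 3) -> merged; set of 9 now {0, 1, 3, 4, 5, 6, 8, 9, 10, 12}
Step 11: union(11, 12) -> merged; set of 11 now {0, 1, 3, 4, 5, 6, 8, 9, 10, 11, 12}
Step 12: find(0) -> no change; set of 0 is {0, 1, 3, 4, 5, 6, 8, 9, 10, 11, 12}
Step 13: union(4, 1) -> already same set; set of 4 now {0, 1, 3, 4, 5, 6, 8, 9, 10, 11, 12}
Set of 3: {0, 1, 3, 4, 5, 6, 8, 9, 10, 11, 12}; 2 is not a member.

Answer: no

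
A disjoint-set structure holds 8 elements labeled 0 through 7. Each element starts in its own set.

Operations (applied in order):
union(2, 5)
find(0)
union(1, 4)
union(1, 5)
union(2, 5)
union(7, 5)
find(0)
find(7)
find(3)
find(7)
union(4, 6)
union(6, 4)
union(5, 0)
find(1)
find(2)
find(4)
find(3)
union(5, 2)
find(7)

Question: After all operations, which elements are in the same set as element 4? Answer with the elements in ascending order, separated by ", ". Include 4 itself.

Answer: 0, 1, 2, 4, 5, 6, 7

Derivation:
Step 1: union(2, 5) -> merged; set of 2 now {2, 5}
Step 2: find(0) -> no change; set of 0 is {0}
Step 3: union(1, 4) -> merged; set of 1 now {1, 4}
Step 4: union(1, 5) -> merged; set of 1 now {1, 2, 4, 5}
Step 5: union(2, 5) -> already same set; set of 2 now {1, 2, 4, 5}
Step 6: union(7, 5) -> merged; set of 7 now {1, 2, 4, 5, 7}
Step 7: find(0) -> no change; set of 0 is {0}
Step 8: find(7) -> no change; set of 7 is {1, 2, 4, 5, 7}
Step 9: find(3) -> no change; set of 3 is {3}
Step 10: find(7) -> no change; set of 7 is {1, 2, 4, 5, 7}
Step 11: union(4, 6) -> merged; set of 4 now {1, 2, 4, 5, 6, 7}
Step 12: union(6, 4) -> already same set; set of 6 now {1, 2, 4, 5, 6, 7}
Step 13: union(5, 0) -> merged; set of 5 now {0, 1, 2, 4, 5, 6, 7}
Step 14: find(1) -> no change; set of 1 is {0, 1, 2, 4, 5, 6, 7}
Step 15: find(2) -> no change; set of 2 is {0, 1, 2, 4, 5, 6, 7}
Step 16: find(4) -> no change; set of 4 is {0, 1, 2, 4, 5, 6, 7}
Step 17: find(3) -> no change; set of 3 is {3}
Step 18: union(5, 2) -> already same set; set of 5 now {0, 1, 2, 4, 5, 6, 7}
Step 19: find(7) -> no change; set of 7 is {0, 1, 2, 4, 5, 6, 7}
Component of 4: {0, 1, 2, 4, 5, 6, 7}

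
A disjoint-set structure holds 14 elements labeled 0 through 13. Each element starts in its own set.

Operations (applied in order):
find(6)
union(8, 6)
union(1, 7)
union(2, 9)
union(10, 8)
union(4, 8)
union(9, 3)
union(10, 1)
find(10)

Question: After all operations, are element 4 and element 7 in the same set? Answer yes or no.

Answer: yes

Derivation:
Step 1: find(6) -> no change; set of 6 is {6}
Step 2: union(8, 6) -> merged; set of 8 now {6, 8}
Step 3: union(1, 7) -> merged; set of 1 now {1, 7}
Step 4: union(2, 9) -> merged; set of 2 now {2, 9}
Step 5: union(10, 8) -> merged; set of 10 now {6, 8, 10}
Step 6: union(4, 8) -> merged; set of 4 now {4, 6, 8, 10}
Step 7: union(9, 3) -> merged; set of 9 now {2, 3, 9}
Step 8: union(10, 1) -> merged; set of 10 now {1, 4, 6, 7, 8, 10}
Step 9: find(10) -> no change; set of 10 is {1, 4, 6, 7, 8, 10}
Set of 4: {1, 4, 6, 7, 8, 10}; 7 is a member.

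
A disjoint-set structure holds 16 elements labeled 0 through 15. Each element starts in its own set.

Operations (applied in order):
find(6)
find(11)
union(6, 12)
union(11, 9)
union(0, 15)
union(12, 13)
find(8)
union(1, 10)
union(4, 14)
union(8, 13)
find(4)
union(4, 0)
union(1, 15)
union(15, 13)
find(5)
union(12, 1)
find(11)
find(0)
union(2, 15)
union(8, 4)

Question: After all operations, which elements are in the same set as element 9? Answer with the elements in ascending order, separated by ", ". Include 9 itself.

Answer: 9, 11

Derivation:
Step 1: find(6) -> no change; set of 6 is {6}
Step 2: find(11) -> no change; set of 11 is {11}
Step 3: union(6, 12) -> merged; set of 6 now {6, 12}
Step 4: union(11, 9) -> merged; set of 11 now {9, 11}
Step 5: union(0, 15) -> merged; set of 0 now {0, 15}
Step 6: union(12, 13) -> merged; set of 12 now {6, 12, 13}
Step 7: find(8) -> no change; set of 8 is {8}
Step 8: union(1, 10) -> merged; set of 1 now {1, 10}
Step 9: union(4, 14) -> merged; set of 4 now {4, 14}
Step 10: union(8, 13) -> merged; set of 8 now {6, 8, 12, 13}
Step 11: find(4) -> no change; set of 4 is {4, 14}
Step 12: union(4, 0) -> merged; set of 4 now {0, 4, 14, 15}
Step 13: union(1, 15) -> merged; set of 1 now {0, 1, 4, 10, 14, 15}
Step 14: union(15, 13) -> merged; set of 15 now {0, 1, 4, 6, 8, 10, 12, 13, 14, 15}
Step 15: find(5) -> no change; set of 5 is {5}
Step 16: union(12, 1) -> already same set; set of 12 now {0, 1, 4, 6, 8, 10, 12, 13, 14, 15}
Step 17: find(11) -> no change; set of 11 is {9, 11}
Step 18: find(0) -> no change; set of 0 is {0, 1, 4, 6, 8, 10, 12, 13, 14, 15}
Step 19: union(2, 15) -> merged; set of 2 now {0, 1, 2, 4, 6, 8, 10, 12, 13, 14, 15}
Step 20: union(8, 4) -> already same set; set of 8 now {0, 1, 2, 4, 6, 8, 10, 12, 13, 14, 15}
Component of 9: {9, 11}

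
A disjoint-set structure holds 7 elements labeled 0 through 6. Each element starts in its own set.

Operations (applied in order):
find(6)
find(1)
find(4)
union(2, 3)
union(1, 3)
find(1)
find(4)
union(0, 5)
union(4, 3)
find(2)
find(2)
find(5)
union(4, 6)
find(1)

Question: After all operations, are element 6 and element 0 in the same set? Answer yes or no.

Step 1: find(6) -> no change; set of 6 is {6}
Step 2: find(1) -> no change; set of 1 is {1}
Step 3: find(4) -> no change; set of 4 is {4}
Step 4: union(2, 3) -> merged; set of 2 now {2, 3}
Step 5: union(1, 3) -> merged; set of 1 now {1, 2, 3}
Step 6: find(1) -> no change; set of 1 is {1, 2, 3}
Step 7: find(4) -> no change; set of 4 is {4}
Step 8: union(0, 5) -> merged; set of 0 now {0, 5}
Step 9: union(4, 3) -> merged; set of 4 now {1, 2, 3, 4}
Step 10: find(2) -> no change; set of 2 is {1, 2, 3, 4}
Step 11: find(2) -> no change; set of 2 is {1, 2, 3, 4}
Step 12: find(5) -> no change; set of 5 is {0, 5}
Step 13: union(4, 6) -> merged; set of 4 now {1, 2, 3, 4, 6}
Step 14: find(1) -> no change; set of 1 is {1, 2, 3, 4, 6}
Set of 6: {1, 2, 3, 4, 6}; 0 is not a member.

Answer: no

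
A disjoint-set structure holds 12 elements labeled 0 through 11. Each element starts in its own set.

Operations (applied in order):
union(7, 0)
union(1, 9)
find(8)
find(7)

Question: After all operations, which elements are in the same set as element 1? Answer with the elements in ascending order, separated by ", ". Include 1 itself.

Answer: 1, 9

Derivation:
Step 1: union(7, 0) -> merged; set of 7 now {0, 7}
Step 2: union(1, 9) -> merged; set of 1 now {1, 9}
Step 3: find(8) -> no change; set of 8 is {8}
Step 4: find(7) -> no change; set of 7 is {0, 7}
Component of 1: {1, 9}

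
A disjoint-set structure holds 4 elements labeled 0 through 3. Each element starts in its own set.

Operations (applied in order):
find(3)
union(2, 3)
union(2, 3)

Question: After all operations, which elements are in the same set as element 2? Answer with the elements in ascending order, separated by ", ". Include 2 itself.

Step 1: find(3) -> no change; set of 3 is {3}
Step 2: union(2, 3) -> merged; set of 2 now {2, 3}
Step 3: union(2, 3) -> already same set; set of 2 now {2, 3}
Component of 2: {2, 3}

Answer: 2, 3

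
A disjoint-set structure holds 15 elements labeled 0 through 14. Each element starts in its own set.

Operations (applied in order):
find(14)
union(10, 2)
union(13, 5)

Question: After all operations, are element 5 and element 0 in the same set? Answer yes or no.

Answer: no

Derivation:
Step 1: find(14) -> no change; set of 14 is {14}
Step 2: union(10, 2) -> merged; set of 10 now {2, 10}
Step 3: union(13, 5) -> merged; set of 13 now {5, 13}
Set of 5: {5, 13}; 0 is not a member.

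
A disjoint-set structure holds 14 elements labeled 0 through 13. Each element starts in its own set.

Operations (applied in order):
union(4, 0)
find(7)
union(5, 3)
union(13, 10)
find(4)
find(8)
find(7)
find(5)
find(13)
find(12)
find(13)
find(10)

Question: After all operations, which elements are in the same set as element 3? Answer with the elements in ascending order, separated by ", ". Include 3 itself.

Step 1: union(4, 0) -> merged; set of 4 now {0, 4}
Step 2: find(7) -> no change; set of 7 is {7}
Step 3: union(5, 3) -> merged; set of 5 now {3, 5}
Step 4: union(13, 10) -> merged; set of 13 now {10, 13}
Step 5: find(4) -> no change; set of 4 is {0, 4}
Step 6: find(8) -> no change; set of 8 is {8}
Step 7: find(7) -> no change; set of 7 is {7}
Step 8: find(5) -> no change; set of 5 is {3, 5}
Step 9: find(13) -> no change; set of 13 is {10, 13}
Step 10: find(12) -> no change; set of 12 is {12}
Step 11: find(13) -> no change; set of 13 is {10, 13}
Step 12: find(10) -> no change; set of 10 is {10, 13}
Component of 3: {3, 5}

Answer: 3, 5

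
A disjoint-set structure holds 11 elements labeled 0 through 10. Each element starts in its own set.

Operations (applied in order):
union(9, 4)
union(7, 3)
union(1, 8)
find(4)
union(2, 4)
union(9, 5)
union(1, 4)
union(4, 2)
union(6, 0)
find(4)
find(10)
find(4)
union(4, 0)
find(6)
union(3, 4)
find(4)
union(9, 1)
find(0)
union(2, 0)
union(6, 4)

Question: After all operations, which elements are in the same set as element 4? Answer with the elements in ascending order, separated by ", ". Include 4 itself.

Step 1: union(9, 4) -> merged; set of 9 now {4, 9}
Step 2: union(7, 3) -> merged; set of 7 now {3, 7}
Step 3: union(1, 8) -> merged; set of 1 now {1, 8}
Step 4: find(4) -> no change; set of 4 is {4, 9}
Step 5: union(2, 4) -> merged; set of 2 now {2, 4, 9}
Step 6: union(9, 5) -> merged; set of 9 now {2, 4, 5, 9}
Step 7: union(1, 4) -> merged; set of 1 now {1, 2, 4, 5, 8, 9}
Step 8: union(4, 2) -> already same set; set of 4 now {1, 2, 4, 5, 8, 9}
Step 9: union(6, 0) -> merged; set of 6 now {0, 6}
Step 10: find(4) -> no change; set of 4 is {1, 2, 4, 5, 8, 9}
Step 11: find(10) -> no change; set of 10 is {10}
Step 12: find(4) -> no change; set of 4 is {1, 2, 4, 5, 8, 9}
Step 13: union(4, 0) -> merged; set of 4 now {0, 1, 2, 4, 5, 6, 8, 9}
Step 14: find(6) -> no change; set of 6 is {0, 1, 2, 4, 5, 6, 8, 9}
Step 15: union(3, 4) -> merged; set of 3 now {0, 1, 2, 3, 4, 5, 6, 7, 8, 9}
Step 16: find(4) -> no change; set of 4 is {0, 1, 2, 3, 4, 5, 6, 7, 8, 9}
Step 17: union(9, 1) -> already same set; set of 9 now {0, 1, 2, 3, 4, 5, 6, 7, 8, 9}
Step 18: find(0) -> no change; set of 0 is {0, 1, 2, 3, 4, 5, 6, 7, 8, 9}
Step 19: union(2, 0) -> already same set; set of 2 now {0, 1, 2, 3, 4, 5, 6, 7, 8, 9}
Step 20: union(6, 4) -> already same set; set of 6 now {0, 1, 2, 3, 4, 5, 6, 7, 8, 9}
Component of 4: {0, 1, 2, 3, 4, 5, 6, 7, 8, 9}

Answer: 0, 1, 2, 3, 4, 5, 6, 7, 8, 9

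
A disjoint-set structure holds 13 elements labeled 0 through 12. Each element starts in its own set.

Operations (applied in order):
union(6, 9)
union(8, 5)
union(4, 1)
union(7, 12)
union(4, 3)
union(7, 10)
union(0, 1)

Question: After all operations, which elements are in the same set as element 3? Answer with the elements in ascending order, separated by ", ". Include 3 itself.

Step 1: union(6, 9) -> merged; set of 6 now {6, 9}
Step 2: union(8, 5) -> merged; set of 8 now {5, 8}
Step 3: union(4, 1) -> merged; set of 4 now {1, 4}
Step 4: union(7, 12) -> merged; set of 7 now {7, 12}
Step 5: union(4, 3) -> merged; set of 4 now {1, 3, 4}
Step 6: union(7, 10) -> merged; set of 7 now {7, 10, 12}
Step 7: union(0, 1) -> merged; set of 0 now {0, 1, 3, 4}
Component of 3: {0, 1, 3, 4}

Answer: 0, 1, 3, 4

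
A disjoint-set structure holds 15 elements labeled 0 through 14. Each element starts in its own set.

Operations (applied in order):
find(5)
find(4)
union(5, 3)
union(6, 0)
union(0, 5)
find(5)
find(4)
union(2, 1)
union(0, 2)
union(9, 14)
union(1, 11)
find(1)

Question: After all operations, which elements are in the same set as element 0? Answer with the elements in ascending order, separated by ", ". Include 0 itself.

Answer: 0, 1, 2, 3, 5, 6, 11

Derivation:
Step 1: find(5) -> no change; set of 5 is {5}
Step 2: find(4) -> no change; set of 4 is {4}
Step 3: union(5, 3) -> merged; set of 5 now {3, 5}
Step 4: union(6, 0) -> merged; set of 6 now {0, 6}
Step 5: union(0, 5) -> merged; set of 0 now {0, 3, 5, 6}
Step 6: find(5) -> no change; set of 5 is {0, 3, 5, 6}
Step 7: find(4) -> no change; set of 4 is {4}
Step 8: union(2, 1) -> merged; set of 2 now {1, 2}
Step 9: union(0, 2) -> merged; set of 0 now {0, 1, 2, 3, 5, 6}
Step 10: union(9, 14) -> merged; set of 9 now {9, 14}
Step 11: union(1, 11) -> merged; set of 1 now {0, 1, 2, 3, 5, 6, 11}
Step 12: find(1) -> no change; set of 1 is {0, 1, 2, 3, 5, 6, 11}
Component of 0: {0, 1, 2, 3, 5, 6, 11}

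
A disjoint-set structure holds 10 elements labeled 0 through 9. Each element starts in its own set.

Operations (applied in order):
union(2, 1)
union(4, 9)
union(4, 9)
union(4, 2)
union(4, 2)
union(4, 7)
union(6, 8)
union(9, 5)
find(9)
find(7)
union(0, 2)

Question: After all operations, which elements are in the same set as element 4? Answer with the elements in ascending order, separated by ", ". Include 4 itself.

Step 1: union(2, 1) -> merged; set of 2 now {1, 2}
Step 2: union(4, 9) -> merged; set of 4 now {4, 9}
Step 3: union(4, 9) -> already same set; set of 4 now {4, 9}
Step 4: union(4, 2) -> merged; set of 4 now {1, 2, 4, 9}
Step 5: union(4, 2) -> already same set; set of 4 now {1, 2, 4, 9}
Step 6: union(4, 7) -> merged; set of 4 now {1, 2, 4, 7, 9}
Step 7: union(6, 8) -> merged; set of 6 now {6, 8}
Step 8: union(9, 5) -> merged; set of 9 now {1, 2, 4, 5, 7, 9}
Step 9: find(9) -> no change; set of 9 is {1, 2, 4, 5, 7, 9}
Step 10: find(7) -> no change; set of 7 is {1, 2, 4, 5, 7, 9}
Step 11: union(0, 2) -> merged; set of 0 now {0, 1, 2, 4, 5, 7, 9}
Component of 4: {0, 1, 2, 4, 5, 7, 9}

Answer: 0, 1, 2, 4, 5, 7, 9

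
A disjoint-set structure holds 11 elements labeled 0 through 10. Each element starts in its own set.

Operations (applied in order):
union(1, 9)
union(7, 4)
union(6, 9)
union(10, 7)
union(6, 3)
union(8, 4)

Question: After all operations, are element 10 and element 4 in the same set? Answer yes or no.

Answer: yes

Derivation:
Step 1: union(1, 9) -> merged; set of 1 now {1, 9}
Step 2: union(7, 4) -> merged; set of 7 now {4, 7}
Step 3: union(6, 9) -> merged; set of 6 now {1, 6, 9}
Step 4: union(10, 7) -> merged; set of 10 now {4, 7, 10}
Step 5: union(6, 3) -> merged; set of 6 now {1, 3, 6, 9}
Step 6: union(8, 4) -> merged; set of 8 now {4, 7, 8, 10}
Set of 10: {4, 7, 8, 10}; 4 is a member.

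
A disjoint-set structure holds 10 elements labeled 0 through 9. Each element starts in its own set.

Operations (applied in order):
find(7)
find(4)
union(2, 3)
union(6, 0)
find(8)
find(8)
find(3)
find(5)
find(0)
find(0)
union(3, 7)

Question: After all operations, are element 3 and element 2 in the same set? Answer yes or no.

Step 1: find(7) -> no change; set of 7 is {7}
Step 2: find(4) -> no change; set of 4 is {4}
Step 3: union(2, 3) -> merged; set of 2 now {2, 3}
Step 4: union(6, 0) -> merged; set of 6 now {0, 6}
Step 5: find(8) -> no change; set of 8 is {8}
Step 6: find(8) -> no change; set of 8 is {8}
Step 7: find(3) -> no change; set of 3 is {2, 3}
Step 8: find(5) -> no change; set of 5 is {5}
Step 9: find(0) -> no change; set of 0 is {0, 6}
Step 10: find(0) -> no change; set of 0 is {0, 6}
Step 11: union(3, 7) -> merged; set of 3 now {2, 3, 7}
Set of 3: {2, 3, 7}; 2 is a member.

Answer: yes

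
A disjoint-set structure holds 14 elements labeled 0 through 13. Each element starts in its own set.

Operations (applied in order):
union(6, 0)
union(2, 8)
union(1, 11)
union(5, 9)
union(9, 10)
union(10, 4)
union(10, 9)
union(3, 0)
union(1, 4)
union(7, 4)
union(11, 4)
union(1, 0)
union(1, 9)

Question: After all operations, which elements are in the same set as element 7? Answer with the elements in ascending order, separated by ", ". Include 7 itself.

Answer: 0, 1, 3, 4, 5, 6, 7, 9, 10, 11

Derivation:
Step 1: union(6, 0) -> merged; set of 6 now {0, 6}
Step 2: union(2, 8) -> merged; set of 2 now {2, 8}
Step 3: union(1, 11) -> merged; set of 1 now {1, 11}
Step 4: union(5, 9) -> merged; set of 5 now {5, 9}
Step 5: union(9, 10) -> merged; set of 9 now {5, 9, 10}
Step 6: union(10, 4) -> merged; set of 10 now {4, 5, 9, 10}
Step 7: union(10, 9) -> already same set; set of 10 now {4, 5, 9, 10}
Step 8: union(3, 0) -> merged; set of 3 now {0, 3, 6}
Step 9: union(1, 4) -> merged; set of 1 now {1, 4, 5, 9, 10, 11}
Step 10: union(7, 4) -> merged; set of 7 now {1, 4, 5, 7, 9, 10, 11}
Step 11: union(11, 4) -> already same set; set of 11 now {1, 4, 5, 7, 9, 10, 11}
Step 12: union(1, 0) -> merged; set of 1 now {0, 1, 3, 4, 5, 6, 7, 9, 10, 11}
Step 13: union(1, 9) -> already same set; set of 1 now {0, 1, 3, 4, 5, 6, 7, 9, 10, 11}
Component of 7: {0, 1, 3, 4, 5, 6, 7, 9, 10, 11}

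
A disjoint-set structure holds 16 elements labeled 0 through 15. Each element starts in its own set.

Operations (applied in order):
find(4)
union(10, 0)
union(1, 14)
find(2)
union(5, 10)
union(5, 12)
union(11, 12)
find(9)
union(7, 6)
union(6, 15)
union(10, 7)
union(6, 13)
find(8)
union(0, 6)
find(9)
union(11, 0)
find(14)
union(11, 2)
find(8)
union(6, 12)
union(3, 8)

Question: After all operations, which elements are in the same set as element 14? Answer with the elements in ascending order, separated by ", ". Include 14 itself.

Step 1: find(4) -> no change; set of 4 is {4}
Step 2: union(10, 0) -> merged; set of 10 now {0, 10}
Step 3: union(1, 14) -> merged; set of 1 now {1, 14}
Step 4: find(2) -> no change; set of 2 is {2}
Step 5: union(5, 10) -> merged; set of 5 now {0, 5, 10}
Step 6: union(5, 12) -> merged; set of 5 now {0, 5, 10, 12}
Step 7: union(11, 12) -> merged; set of 11 now {0, 5, 10, 11, 12}
Step 8: find(9) -> no change; set of 9 is {9}
Step 9: union(7, 6) -> merged; set of 7 now {6, 7}
Step 10: union(6, 15) -> merged; set of 6 now {6, 7, 15}
Step 11: union(10, 7) -> merged; set of 10 now {0, 5, 6, 7, 10, 11, 12, 15}
Step 12: union(6, 13) -> merged; set of 6 now {0, 5, 6, 7, 10, 11, 12, 13, 15}
Step 13: find(8) -> no change; set of 8 is {8}
Step 14: union(0, 6) -> already same set; set of 0 now {0, 5, 6, 7, 10, 11, 12, 13, 15}
Step 15: find(9) -> no change; set of 9 is {9}
Step 16: union(11, 0) -> already same set; set of 11 now {0, 5, 6, 7, 10, 11, 12, 13, 15}
Step 17: find(14) -> no change; set of 14 is {1, 14}
Step 18: union(11, 2) -> merged; set of 11 now {0, 2, 5, 6, 7, 10, 11, 12, 13, 15}
Step 19: find(8) -> no change; set of 8 is {8}
Step 20: union(6, 12) -> already same set; set of 6 now {0, 2, 5, 6, 7, 10, 11, 12, 13, 15}
Step 21: union(3, 8) -> merged; set of 3 now {3, 8}
Component of 14: {1, 14}

Answer: 1, 14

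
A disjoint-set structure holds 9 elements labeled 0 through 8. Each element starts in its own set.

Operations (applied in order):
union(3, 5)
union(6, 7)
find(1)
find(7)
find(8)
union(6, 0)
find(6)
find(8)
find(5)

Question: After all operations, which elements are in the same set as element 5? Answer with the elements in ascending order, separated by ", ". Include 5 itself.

Step 1: union(3, 5) -> merged; set of 3 now {3, 5}
Step 2: union(6, 7) -> merged; set of 6 now {6, 7}
Step 3: find(1) -> no change; set of 1 is {1}
Step 4: find(7) -> no change; set of 7 is {6, 7}
Step 5: find(8) -> no change; set of 8 is {8}
Step 6: union(6, 0) -> merged; set of 6 now {0, 6, 7}
Step 7: find(6) -> no change; set of 6 is {0, 6, 7}
Step 8: find(8) -> no change; set of 8 is {8}
Step 9: find(5) -> no change; set of 5 is {3, 5}
Component of 5: {3, 5}

Answer: 3, 5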